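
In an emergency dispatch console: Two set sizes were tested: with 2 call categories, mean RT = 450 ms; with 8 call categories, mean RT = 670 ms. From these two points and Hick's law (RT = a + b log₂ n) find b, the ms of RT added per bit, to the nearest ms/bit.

b = (RT₂ − RT₁)/(log₂ n₂ − log₂ n₁) = (670 − 450)/(3 − 1) = 110 ms/bit.

110 ms/bit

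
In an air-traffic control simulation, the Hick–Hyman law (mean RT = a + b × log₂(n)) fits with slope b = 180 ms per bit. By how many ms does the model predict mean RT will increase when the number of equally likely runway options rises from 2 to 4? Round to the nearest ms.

ΔRT = (a + b log₂ n₂) − (a + b log₂ n₁) = b·(log₂ n₂ − log₂ n₁).
log₂(4) − log₂(2) = log₂(4/2) = log₂(2) = 1.
ΔRT = 180 × 1.0000 = 180.000 ms.

180 ms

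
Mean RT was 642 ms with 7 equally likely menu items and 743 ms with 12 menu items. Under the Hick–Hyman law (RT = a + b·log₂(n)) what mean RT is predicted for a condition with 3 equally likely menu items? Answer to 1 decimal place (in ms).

483.2 ms

Solve the two-equation system in a and b:
  b = (743 − 642) / (log₂ 12 − log₂ 7) = 101 / (3.5850 − 2.8074) = 129.886 ms/bit
  a = 642 − 129.886 × 2.8074 = 277.365 ms
Then RT(3) = 277.365 + 129.886 × log₂ 3 = 277.365 + 129.886 × 1.5850 ≈ 483.229 ms.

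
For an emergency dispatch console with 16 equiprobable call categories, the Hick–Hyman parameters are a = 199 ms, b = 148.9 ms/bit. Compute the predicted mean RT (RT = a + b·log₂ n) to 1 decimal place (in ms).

log₂(16) = 4 bits, so RT = 199 + 148.9 × 4 ≈ 794.600 ms.

794.6 ms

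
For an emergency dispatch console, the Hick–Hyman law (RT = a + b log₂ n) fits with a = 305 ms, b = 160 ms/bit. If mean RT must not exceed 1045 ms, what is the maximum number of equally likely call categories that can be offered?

24

160·log₂ n ≤ 1045 − 305 = 740, giving log₂ n ≤ 4.6250 and n ≤ 24.675. The largest whole number is 24.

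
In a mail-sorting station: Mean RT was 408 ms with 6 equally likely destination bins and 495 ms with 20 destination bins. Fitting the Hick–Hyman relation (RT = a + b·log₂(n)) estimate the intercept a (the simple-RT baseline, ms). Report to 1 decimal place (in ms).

278.5 ms

b = (RT₂ − RT₁)/(log₂ n₂ − log₂ n₁) = (495 − 408)/(4.3219 − 2.5850) = 50.087 ms/bit.
Intercept: a = 408 − 50.087·log₂(6) = 278.526 ms.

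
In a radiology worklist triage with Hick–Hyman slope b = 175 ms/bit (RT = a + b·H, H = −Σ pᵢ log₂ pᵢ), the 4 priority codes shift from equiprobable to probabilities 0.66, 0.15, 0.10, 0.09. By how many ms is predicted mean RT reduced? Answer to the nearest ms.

Equiprobable entropy H₀ = log₂ 4 = 2.0000 bits.
Skewed entropy H = −Σ pᵢ log₂ pᵢ = 1.4510 bits.
ΔRT = b·(H₀ − H) = 175 × 0.5490 = 96.07 ms.

96 ms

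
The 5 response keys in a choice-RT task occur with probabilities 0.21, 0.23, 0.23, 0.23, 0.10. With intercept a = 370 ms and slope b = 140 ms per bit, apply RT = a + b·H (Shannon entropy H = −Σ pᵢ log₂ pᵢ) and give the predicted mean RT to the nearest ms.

Entropy contributions −pᵢ log₂ pᵢ: 0.4728, 0.4877, 0.4877, 0.4877, 0.3322; sum H = 2.2680 bits.
RT = a + bH = 370 + 140·2.2680 = 687.52 ms.

688 ms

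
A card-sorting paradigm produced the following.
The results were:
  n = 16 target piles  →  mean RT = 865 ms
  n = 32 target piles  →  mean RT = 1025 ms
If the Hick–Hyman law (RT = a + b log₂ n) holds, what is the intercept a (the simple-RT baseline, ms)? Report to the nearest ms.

225 ms

b = (RT₂ − RT₁)/(log₂ n₂ − log₂ n₁) = (1025 − 865)/(5 − 4) = 160 ms/bit.
Intercept: a = 865 − 160·log₂(16) = 225.000 ms.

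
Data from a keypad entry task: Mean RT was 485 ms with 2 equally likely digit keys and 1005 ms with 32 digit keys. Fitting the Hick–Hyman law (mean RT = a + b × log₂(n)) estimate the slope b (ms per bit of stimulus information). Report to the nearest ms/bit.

Slope: b = (1005 − 485) / (log₂ 32 − log₂ 2) = 520/4.0000 = 130 ms/bit.

130 ms/bit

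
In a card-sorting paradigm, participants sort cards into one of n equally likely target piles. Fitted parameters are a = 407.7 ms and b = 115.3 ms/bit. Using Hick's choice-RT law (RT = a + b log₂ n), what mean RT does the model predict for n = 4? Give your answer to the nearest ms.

638 ms

log₂(4) = 2 bits, so RT = 407.7 + 115.3 × 2 ≈ 638.300 ms.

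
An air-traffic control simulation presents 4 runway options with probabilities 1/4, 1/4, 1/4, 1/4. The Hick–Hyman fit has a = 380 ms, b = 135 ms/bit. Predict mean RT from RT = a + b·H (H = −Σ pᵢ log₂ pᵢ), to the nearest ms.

H = −Σ pᵢ log₂ pᵢ = 0.25·2 + 0.25·2 + 0.25·2 + 0.25·2 = 2.000 bits.
RT = 380 + 135 × 2.000 = 650.00 ms.

650 ms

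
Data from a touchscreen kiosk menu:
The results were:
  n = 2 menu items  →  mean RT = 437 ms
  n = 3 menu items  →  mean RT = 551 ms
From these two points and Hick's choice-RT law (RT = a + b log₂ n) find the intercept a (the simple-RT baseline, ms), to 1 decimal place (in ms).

Slope: b = (551 − 437) / (log₂ 3 − log₂ 2) = 114/0.5850 = 194.884 ms/bit.
a = RT₁ − b·log₂ n₁ = 437 − 194.884 × 1 = 242.116 ms.

242.1 ms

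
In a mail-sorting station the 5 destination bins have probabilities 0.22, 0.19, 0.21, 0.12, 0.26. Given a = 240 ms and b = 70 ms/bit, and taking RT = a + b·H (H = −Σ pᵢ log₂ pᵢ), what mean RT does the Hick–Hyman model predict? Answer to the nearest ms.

400 ms

Entropy contributions −pᵢ log₂ pᵢ: 0.4806, 0.4552, 0.4728, 0.3671, 0.5053; sum H = 2.2810 bits.
RT = a + bH = 240 + 70·2.2810 = 399.67 ms.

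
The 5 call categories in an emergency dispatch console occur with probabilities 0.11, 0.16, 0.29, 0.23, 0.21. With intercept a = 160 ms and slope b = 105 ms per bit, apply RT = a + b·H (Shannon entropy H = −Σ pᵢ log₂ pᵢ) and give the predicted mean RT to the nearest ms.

Entropy contributions −pᵢ log₂ pᵢ: 0.3503, 0.4230, 0.5179, 0.4877, 0.4728; sum H = 2.2517 bits.
RT = a + bH = 160 + 105·2.2517 = 396.43 ms.

396 ms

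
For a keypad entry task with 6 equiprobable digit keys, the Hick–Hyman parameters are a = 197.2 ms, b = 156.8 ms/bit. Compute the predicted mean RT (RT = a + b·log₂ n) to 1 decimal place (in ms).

log₂(6) = 2.5850 bits, so RT = 197.2 + 156.8 × 2.5850 ≈ 602.522 ms.

602.5 ms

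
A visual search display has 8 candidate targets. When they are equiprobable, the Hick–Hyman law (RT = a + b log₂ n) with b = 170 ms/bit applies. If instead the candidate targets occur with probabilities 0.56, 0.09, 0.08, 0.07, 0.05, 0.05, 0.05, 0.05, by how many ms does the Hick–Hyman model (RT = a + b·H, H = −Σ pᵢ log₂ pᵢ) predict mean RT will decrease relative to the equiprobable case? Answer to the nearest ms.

135 ms

Equiprobable entropy H₀ = log₂ 8 = 3.0000 bits.
Skewed entropy H = −Σ pᵢ log₂ pᵢ = 2.2055 bits.
ΔRT = b·(H₀ − H) = 170 × 0.7945 = 135.06 ms.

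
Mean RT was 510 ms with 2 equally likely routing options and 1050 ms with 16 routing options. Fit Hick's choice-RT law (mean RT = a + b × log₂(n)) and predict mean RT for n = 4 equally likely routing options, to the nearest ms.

Solve the two-equation system in a and b:
  b = (1050 − 510) / (log₂ 16 − log₂ 2) = 540 / (4 − 1) = 180 ms/bit
  a = 510 − 180 × 1 = 330 ms
Then RT(4) = 330 + 180 × log₂ 4 = 330 + 180 × 2 ≈ 690.000 ms.

690 ms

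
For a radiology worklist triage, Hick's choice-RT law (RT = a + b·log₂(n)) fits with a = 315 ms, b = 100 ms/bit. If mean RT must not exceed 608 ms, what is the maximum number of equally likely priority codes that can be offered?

7

Information budget: (608 − 315)/100 = 2.9300 bits, so n ≤ 2^2.9300 = 7.621 → at most 7.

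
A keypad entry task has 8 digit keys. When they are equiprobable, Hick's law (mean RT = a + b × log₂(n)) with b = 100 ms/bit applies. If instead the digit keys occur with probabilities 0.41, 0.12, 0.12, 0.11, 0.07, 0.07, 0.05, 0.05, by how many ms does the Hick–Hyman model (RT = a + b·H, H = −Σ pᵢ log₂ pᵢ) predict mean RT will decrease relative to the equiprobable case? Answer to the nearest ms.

42 ms

The RT saving is b·ΔH. Equiprobable H₀ = log₂(8) = 3.0000 bits; with the given probabilities H = 2.5811 bits.
b·(H₀ − H) = 100 × (3.0000 − 2.5811) = 41.89 ms.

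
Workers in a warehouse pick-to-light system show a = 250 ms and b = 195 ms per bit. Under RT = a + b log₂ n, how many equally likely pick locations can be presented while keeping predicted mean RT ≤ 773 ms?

6

Information budget: (773 − 250)/195 = 2.6821 bits, so n ≤ 2^2.6821 = 6.418 → at most 6.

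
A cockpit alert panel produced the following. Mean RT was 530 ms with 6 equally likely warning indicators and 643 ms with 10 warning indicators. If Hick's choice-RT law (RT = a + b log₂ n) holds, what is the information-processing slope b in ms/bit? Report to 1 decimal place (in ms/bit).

153.3 ms/bit

The slope on a log₂ axis is (643 − 530) / (3.3219 − 2.5850) = 153.331 ms/bit.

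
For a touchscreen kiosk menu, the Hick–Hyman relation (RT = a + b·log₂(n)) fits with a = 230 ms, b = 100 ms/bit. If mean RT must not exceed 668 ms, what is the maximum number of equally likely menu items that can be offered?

20

Information budget: (668 − 230)/100 = 4.3800 bits, so n ≤ 2^4.3800 = 20.821 → at most 20.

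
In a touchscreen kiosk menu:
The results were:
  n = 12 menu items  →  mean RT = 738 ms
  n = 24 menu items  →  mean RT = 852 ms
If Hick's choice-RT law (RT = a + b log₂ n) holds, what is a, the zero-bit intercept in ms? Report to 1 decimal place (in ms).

The slope on a log₂ axis is (852 − 738) / (4.5850 − 3.5850) = 114.000 ms/bit.
Intercept: a = 738 − 114.000·log₂(12) = 329.314 ms.

329.3 ms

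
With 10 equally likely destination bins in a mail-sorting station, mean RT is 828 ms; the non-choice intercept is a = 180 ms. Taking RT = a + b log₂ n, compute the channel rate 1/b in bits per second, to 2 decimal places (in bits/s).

b = (828 − 180)/log₂ 10 = 648/3.3219 = 195.067 ms per bit = 0.19507 s/bit; the reciprocal is 5.126 bits/s.

5.13 bits/s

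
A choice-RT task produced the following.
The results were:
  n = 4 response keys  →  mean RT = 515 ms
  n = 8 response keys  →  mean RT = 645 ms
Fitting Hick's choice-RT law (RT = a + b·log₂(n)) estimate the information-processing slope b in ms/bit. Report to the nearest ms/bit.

130 ms/bit

The slope on a log₂ axis is (645 − 515) / (3 − 2) = 130 ms/bit.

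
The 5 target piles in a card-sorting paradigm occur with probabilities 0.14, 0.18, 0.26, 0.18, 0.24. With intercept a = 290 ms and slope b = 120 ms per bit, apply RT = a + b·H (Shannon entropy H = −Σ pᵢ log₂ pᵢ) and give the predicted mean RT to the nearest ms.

564 ms

H = 0.14·log₂(1/0.14) + 0.18·log₂(1/0.18) + 0.26·log₂(1/0.26) + 0.18·log₂(1/0.18) + 0.24·log₂(1/0.24) = 2.2871 bits.
RT = 290 + 120 × 2.2871 = 564.46 ms.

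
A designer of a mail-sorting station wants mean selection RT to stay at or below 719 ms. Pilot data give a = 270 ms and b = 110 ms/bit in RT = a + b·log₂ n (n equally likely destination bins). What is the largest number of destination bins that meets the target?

16

110·log₂ n ≤ 719 − 270 = 449, giving log₂ n ≤ 4.0818 and n ≤ 16.934. The largest whole number is 16.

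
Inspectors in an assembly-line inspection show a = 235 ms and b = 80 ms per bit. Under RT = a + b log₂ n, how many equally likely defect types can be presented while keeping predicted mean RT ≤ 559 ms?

Set 235 + 80·log₂ n ≤ 559 → log₂ n ≤ (559 − 235)/80 = 4.0500.
So n ≤ 2^4.0500 = 16.564; the largest integer n is 16.

16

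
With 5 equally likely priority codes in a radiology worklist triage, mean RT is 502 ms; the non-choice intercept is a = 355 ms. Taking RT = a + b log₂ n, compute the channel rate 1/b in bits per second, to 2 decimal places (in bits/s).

b = (502 − 355)/log₂ 5 = 147/2.3219 = 63.309 ms per bit = 0.06331 s/bit; the reciprocal is 15.795 bits/s.

15.80 bits/s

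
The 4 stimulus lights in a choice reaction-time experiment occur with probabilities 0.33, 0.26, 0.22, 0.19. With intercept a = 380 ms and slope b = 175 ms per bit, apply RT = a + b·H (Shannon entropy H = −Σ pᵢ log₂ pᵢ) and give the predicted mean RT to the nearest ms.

725 ms

H = 0.33·log₂(1/0.33) + 0.26·log₂(1/0.26) + 0.22·log₂(1/0.22) + 0.19·log₂(1/0.19) = 1.9689 bits.
RT = 380 + 175 × 1.9689 = 724.56 ms.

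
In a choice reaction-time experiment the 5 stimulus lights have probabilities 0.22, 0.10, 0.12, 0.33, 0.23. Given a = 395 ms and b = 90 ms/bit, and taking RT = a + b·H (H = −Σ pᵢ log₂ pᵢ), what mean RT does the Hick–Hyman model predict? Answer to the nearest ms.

593 ms

Entropy contributions −pᵢ log₂ pᵢ: 0.4806, 0.3322, 0.3671, 0.5278, 0.4877; sum H = 2.1953 bits.
RT = a + bH = 395 + 90·2.1953 = 592.58 ms.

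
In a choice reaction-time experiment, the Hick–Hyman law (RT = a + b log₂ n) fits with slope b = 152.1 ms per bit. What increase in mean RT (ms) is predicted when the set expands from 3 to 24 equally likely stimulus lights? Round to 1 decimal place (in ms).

456.3 ms

The intercept a cancels: ΔRT = b·(log₂ n₂ − log₂ n₁) = b·log₂(n₂/n₁).
log₂(24) − log₂(3) = log₂(24/3) = log₂(8) = 3.
ΔRT = 152.1 × 3.0000 = 456.300 ms.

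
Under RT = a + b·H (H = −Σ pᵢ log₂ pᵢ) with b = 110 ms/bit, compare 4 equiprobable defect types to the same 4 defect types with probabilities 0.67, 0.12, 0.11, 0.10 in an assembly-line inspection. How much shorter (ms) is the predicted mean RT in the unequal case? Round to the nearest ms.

62 ms

Equiprobable entropy H₀ = log₂ 4 = 2.0000 bits.
Skewed entropy H = −Σ pᵢ log₂ pᵢ = 1.4367 bits.
ΔRT = b·(H₀ − H) = 110 × 0.5633 = 61.97 ms.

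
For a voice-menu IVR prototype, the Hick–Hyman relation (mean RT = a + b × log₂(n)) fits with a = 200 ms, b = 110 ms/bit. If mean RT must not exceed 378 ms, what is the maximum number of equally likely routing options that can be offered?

3

110·log₂ n ≤ 378 − 200 = 178, giving log₂ n ≤ 1.6182 and n ≤ 3.070. The largest whole number is 3.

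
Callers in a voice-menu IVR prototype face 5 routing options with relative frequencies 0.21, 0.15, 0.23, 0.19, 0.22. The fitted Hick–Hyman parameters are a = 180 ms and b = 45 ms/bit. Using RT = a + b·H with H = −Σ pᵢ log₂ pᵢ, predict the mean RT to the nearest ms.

284 ms

Entropy contributions −pᵢ log₂ pᵢ: 0.4728, 0.4105, 0.4877, 0.4552, 0.4806; sum H = 2.3068 bits.
RT = a + bH = 180 + 45·2.3068 = 283.81 ms.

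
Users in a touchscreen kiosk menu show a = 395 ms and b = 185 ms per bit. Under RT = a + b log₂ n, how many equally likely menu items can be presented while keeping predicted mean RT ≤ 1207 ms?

20

Set 395 + 185·log₂ n ≤ 1207 → log₂ n ≤ (1207 − 395)/185 = 4.3892.
So n ≤ 2^4.3892 = 20.955; the largest integer n is 20.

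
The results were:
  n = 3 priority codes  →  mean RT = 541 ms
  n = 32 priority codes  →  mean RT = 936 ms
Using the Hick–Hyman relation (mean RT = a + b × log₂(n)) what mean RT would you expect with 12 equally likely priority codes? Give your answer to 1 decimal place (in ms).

With log₂ n on the abscissa the relation is linear; from the two conditions:
  b = (936 − 541) / (log₂ 32 − log₂ 3) = 395 / (5 − 1.5850) = 115.665 ms/bit
  a = 541 − 115.665 × 1.5850 = 357.675 ms
Then RT(12) = 357.675 + 115.665 × log₂ 12 = 357.675 + 115.665 × 3.5850 ≈ 772.330 ms.

772.3 ms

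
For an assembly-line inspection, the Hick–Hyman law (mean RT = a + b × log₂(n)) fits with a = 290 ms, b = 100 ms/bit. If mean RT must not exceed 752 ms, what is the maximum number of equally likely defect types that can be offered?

24

100·log₂ n ≤ 752 − 290 = 462, giving log₂ n ≤ 4.6200 and n ≤ 24.590. The largest whole number is 24.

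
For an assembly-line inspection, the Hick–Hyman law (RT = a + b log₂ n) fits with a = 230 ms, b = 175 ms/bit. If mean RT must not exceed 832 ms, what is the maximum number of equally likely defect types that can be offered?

10

175·log₂ n ≤ 832 − 230 = 602, giving log₂ n ≤ 3.4400 and n ≤ 10.853. The largest whole number is 10.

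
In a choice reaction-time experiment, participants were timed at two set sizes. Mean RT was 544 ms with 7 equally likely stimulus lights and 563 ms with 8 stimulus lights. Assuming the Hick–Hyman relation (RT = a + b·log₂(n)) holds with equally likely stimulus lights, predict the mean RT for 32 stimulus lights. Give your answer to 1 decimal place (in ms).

Solve the two-equation system in a and b:
  b = (563 − 544) / (log₂ 8 − log₂ 7) = 19 / (3 − 2.8074) = 98.627 ms/bit
  a = 544 − 98.627 × 2.8074 = 267.119 ms
Then RT(32) = 267.119 + 98.627 × log₂ 32 = 267.119 + 98.627 × 5 ≈ 760.254 ms.

760.3 ms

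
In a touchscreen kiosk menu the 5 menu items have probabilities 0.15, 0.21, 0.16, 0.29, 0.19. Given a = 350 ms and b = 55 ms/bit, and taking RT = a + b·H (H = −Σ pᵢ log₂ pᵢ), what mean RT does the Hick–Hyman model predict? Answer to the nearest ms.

475 ms

H = 0.15·log₂(1/0.15) + 0.21·log₂(1/0.21) + 0.16·log₂(1/0.16) + 0.29·log₂(1/0.29) + 0.19·log₂(1/0.19) = 2.2795 bits.
RT = 350 + 55 × 2.2795 = 475.37 ms.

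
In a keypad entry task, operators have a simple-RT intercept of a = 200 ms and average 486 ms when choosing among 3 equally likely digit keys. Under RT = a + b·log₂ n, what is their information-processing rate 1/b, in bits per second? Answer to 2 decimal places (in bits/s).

b = (486 − 200)/log₂ 3 = 286/1.5850 = 180.446 ms per bit = 0.18045 s/bit; the reciprocal is 5.542 bits/s.

5.54 bits/s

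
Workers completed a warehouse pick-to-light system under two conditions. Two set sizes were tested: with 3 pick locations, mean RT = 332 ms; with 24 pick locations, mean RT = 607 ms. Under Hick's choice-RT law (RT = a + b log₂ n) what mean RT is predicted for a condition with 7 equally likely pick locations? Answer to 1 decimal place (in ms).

Fit slope and intercept:
  b = (607 − 332) / (log₂ 24 − log₂ 3) = 275 / (4.5850 − 1.5850) = 91.667 ms/bit
  a = 332 − 91.667 × 1.5850 = 186.712 ms
Then RT(7) = 186.712 + 91.667 × log₂ 7 = 186.712 + 91.667 × 2.8074 ≈ 444.053 ms.

444.1 ms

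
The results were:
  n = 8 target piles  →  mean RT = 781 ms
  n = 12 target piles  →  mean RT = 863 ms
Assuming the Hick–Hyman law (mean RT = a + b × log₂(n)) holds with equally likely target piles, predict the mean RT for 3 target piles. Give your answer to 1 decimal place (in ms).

With log₂ n on the abscissa the relation is linear; from the two conditions:
  b = (863 − 781) / (log₂ 12 − log₂ 8) = 82 / (3.5850 − 3) = 140.180 ms/bit
  a = 781 − 140.180 × 3 = 360.460 ms
Then RT(3) = 360.460 + 140.180 × log₂ 3 = 360.460 + 140.180 × 1.5850 ≈ 582.640 ms.

582.6 ms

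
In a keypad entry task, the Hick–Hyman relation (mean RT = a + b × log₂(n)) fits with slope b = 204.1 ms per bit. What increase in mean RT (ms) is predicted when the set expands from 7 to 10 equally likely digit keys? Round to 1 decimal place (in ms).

ΔRT = (a + b log₂ n₂) − (a + b log₂ n₁) = b·(log₂ n₂ − log₂ n₁).
log₂(10) − log₂(7) = 3.3219 − 2.8074 = 0.5146.
ΔRT = 204.1 × 0.5146 = 105.024 ms.

105.0 ms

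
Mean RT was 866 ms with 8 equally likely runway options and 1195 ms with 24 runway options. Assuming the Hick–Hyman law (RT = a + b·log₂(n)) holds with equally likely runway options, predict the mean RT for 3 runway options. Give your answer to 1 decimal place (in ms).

572.3 ms

Solve the two-equation system in a and b:
  b = (1195 − 866) / (log₂ 24 − log₂ 8) = 329 / (4.5850 − 3) = 207.576 ms/bit
  a = 866 − 207.576 × 3 = 243.272 ms
Then RT(3) = 243.272 + 207.576 × log₂ 3 = 243.272 + 207.576 × 1.5850 ≈ 572.272 ms.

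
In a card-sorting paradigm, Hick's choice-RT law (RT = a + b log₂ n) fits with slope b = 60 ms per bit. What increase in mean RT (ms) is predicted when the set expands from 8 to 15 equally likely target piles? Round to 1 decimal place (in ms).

ΔRT = (a + b log₂ n₂) − (a + b log₂ n₁) = b·(log₂ n₂ − log₂ n₁).
log₂(15) − log₂(8) = 3.9069 − 3 = 0.9069.
ΔRT = 60 × 0.9069 = 54.413 ms.

54.4 ms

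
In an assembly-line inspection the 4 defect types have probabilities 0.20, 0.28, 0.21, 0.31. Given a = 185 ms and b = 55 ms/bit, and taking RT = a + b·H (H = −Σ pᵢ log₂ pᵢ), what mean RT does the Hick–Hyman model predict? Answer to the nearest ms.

294 ms

Entropy contributions −pᵢ log₂ pᵢ: 0.4644, 0.5142, 0.4728, 0.5238; sum H = 1.9752 bits.
RT = a + bH = 185 + 55·1.9752 = 293.64 ms.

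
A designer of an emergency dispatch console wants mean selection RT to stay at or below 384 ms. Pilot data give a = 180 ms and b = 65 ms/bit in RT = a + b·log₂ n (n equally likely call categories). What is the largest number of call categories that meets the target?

65·log₂ n ≤ 384 − 180 = 204, giving log₂ n ≤ 3.1385 and n ≤ 8.806. The largest whole number is 8.

8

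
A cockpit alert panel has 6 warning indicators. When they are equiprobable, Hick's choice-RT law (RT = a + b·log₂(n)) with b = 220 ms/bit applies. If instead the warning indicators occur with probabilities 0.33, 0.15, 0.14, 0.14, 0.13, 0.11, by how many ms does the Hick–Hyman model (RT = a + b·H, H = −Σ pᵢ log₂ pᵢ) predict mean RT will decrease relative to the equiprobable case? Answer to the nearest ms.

The RT saving is b·ΔH. Equiprobable H₀ = log₂(6) = 2.5850 bits; with the given probabilities H = 2.4655 bits.
b·(H₀ − H) = 220 × (2.5850 − 2.4655) = 26.28 ms.

26 ms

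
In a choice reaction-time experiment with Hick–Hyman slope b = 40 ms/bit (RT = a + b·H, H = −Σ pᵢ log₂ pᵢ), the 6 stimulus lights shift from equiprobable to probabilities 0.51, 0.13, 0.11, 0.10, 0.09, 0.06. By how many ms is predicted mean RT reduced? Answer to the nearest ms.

19 ms

Equiprobable entropy H₀ = log₂ 6 = 2.5850 bits.
Skewed entropy H = −Σ pᵢ log₂ pᵢ = 2.1167 bits.
ΔRT = b·(H₀ − H) = 40 × 0.4682 = 18.73 ms.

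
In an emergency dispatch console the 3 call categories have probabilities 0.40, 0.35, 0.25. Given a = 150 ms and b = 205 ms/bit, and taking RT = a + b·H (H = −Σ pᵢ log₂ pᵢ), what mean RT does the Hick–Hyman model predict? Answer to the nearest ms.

470 ms

Entropy contributions −pᵢ log₂ pᵢ: 0.5288, 0.5301, 0.5000; sum H = 1.5589 bits.
RT = a + bH = 150 + 205·1.5589 = 469.57 ms.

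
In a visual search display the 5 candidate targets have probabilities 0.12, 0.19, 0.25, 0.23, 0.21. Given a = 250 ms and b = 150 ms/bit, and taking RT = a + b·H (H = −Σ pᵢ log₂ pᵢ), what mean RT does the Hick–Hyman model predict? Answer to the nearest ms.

592 ms

Entropy contributions −pᵢ log₂ pᵢ: 0.3671, 0.4552, 0.5000, 0.4877, 0.4728; sum H = 2.2828 bits.
RT = a + bH = 250 + 150·2.2828 = 592.42 ms.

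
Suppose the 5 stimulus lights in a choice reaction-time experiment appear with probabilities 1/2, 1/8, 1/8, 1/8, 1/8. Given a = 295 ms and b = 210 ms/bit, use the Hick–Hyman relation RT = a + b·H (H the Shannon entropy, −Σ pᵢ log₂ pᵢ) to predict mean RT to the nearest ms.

715 ms

Each term −pᵢ log₂ pᵢ: 0.5·1 + 0.125·3 + 0.125·3 + 0.125·3 + 0.125·3; summed, H = 2.000 bits.
Mean RT = a + bH = 295 + 210·2.000 = 715.00 ms.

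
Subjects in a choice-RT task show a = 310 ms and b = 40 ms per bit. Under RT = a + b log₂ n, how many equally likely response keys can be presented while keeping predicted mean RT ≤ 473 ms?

40·log₂ n ≤ 473 − 310 = 163, giving log₂ n ≤ 4.0750 and n ≤ 16.854. The largest whole number is 16.

16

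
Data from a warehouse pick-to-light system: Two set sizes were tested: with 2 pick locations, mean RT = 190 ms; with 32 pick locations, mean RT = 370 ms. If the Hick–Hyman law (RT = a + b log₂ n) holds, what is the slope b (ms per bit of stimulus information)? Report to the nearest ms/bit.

Slope: b = (370 − 190) / (log₂ 32 − log₂ 2) = 180/4.0000 = 45 ms/bit.

45 ms/bit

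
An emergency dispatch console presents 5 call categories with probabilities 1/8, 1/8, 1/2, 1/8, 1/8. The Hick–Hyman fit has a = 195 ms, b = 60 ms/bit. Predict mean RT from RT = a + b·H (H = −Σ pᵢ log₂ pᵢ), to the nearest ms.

315 ms

H = −Σ pᵢ log₂ pᵢ = 0.125·3 + 0.125·3 + 0.5·1 + 0.125·3 + 0.125·3 = 2.000 bits.
RT = 195 + 60 × 2.000 = 315.00 ms.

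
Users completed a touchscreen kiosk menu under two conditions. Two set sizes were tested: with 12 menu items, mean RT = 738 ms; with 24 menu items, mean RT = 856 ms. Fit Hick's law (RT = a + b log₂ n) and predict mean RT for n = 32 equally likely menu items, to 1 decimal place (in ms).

With log₂ n on the abscissa the relation is linear; from the two conditions:
  b = (856 − 738) / (log₂ 24 − log₂ 12) = 118 / (4.5850 − 3.5850) = 118.000 ms/bit
  a = 738 − 118.000 × 3.5850 = 314.974 ms
Then RT(32) = 314.974 + 118.000 × log₂ 32 = 314.974 + 118.000 × 5 ≈ 904.974 ms.

905.0 ms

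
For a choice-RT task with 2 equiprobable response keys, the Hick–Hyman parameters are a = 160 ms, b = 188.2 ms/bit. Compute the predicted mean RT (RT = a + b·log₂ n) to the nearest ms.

348 ms

log₂(2) = 1 bits, so RT = 160 + 188.2 × 1 ≈ 348.200 ms.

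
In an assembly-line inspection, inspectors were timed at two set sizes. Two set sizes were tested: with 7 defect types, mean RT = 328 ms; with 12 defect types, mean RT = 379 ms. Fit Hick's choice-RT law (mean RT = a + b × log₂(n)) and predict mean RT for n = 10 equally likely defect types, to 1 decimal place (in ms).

361.7 ms

Fit slope and intercept:
  b = (379 − 328) / (log₂ 12 − log₂ 7) = 51 / (3.5850 − 2.8074) = 65.586 ms/bit
  a = 328 − 65.586 × 2.8074 = 143.877 ms
Then RT(10) = 143.877 + 65.586 × log₂ 10 = 143.877 + 65.586 × 3.3219 ≈ 361.749 ms.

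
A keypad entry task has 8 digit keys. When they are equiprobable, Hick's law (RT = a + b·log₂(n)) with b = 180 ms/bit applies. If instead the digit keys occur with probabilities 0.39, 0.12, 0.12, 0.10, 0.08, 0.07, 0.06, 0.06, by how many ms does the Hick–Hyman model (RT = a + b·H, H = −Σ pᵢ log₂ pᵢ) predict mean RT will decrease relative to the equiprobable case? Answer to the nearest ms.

64 ms

Equiprobable entropy H₀ = log₂ 8 = 3.0000 bits.
Skewed entropy H = −Σ pᵢ log₂ pᵢ = 2.6433 bits.
ΔRT = b·(H₀ − H) = 180 × 0.3567 = 64.21 ms.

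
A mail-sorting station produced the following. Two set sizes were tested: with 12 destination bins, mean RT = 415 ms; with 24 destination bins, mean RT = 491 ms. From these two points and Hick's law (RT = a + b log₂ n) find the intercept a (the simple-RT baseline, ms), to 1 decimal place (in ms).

b = (RT₂ − RT₁)/(log₂ n₂ − log₂ n₁) = (491 − 415)/(4.5850 − 3.5850) = 76.000 ms/bit.
Intercept: a = 415 − 76.000·log₂(12) = 142.543 ms.

142.5 ms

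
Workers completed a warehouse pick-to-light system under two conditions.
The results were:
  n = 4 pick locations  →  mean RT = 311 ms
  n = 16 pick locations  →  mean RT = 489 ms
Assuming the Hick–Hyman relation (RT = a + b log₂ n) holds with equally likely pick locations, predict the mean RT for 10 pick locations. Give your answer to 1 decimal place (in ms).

RT is linear in log₂ n, so two points fix the line:
  b = (489 − 311) / (log₂ 16 − log₂ 4) = 178 / (4 − 2) = 89.000 ms/bit
  a = 311 − 89.000 × 2 = 133.000 ms
Then RT(10) = 133.000 + 89.000 × log₂ 10 = 133.000 + 89.000 × 3.3219 ≈ 428.652 ms.

428.7 ms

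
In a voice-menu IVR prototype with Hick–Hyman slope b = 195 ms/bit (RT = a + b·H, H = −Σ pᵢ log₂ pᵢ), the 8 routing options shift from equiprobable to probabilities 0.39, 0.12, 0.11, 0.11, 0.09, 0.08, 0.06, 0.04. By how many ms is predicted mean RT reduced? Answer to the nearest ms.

Equiprobable entropy H₀ = log₂ 8 = 3.0000 bits.
Skewed entropy H = −Σ pᵢ log₂ pᵢ = 2.6309 bits.
ΔRT = b·(H₀ − H) = 195 × 0.3691 = 71.98 ms.

72 ms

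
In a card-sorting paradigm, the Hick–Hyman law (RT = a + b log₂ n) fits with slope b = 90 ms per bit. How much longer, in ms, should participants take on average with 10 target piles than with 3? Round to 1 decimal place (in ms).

156.3 ms

The intercept a cancels: ΔRT = b·(log₂ n₂ − log₂ n₁) = b·log₂(n₂/n₁).
log₂(10) − log₂(3) = 3.3219 − 1.5850 = 1.7370.
ΔRT = 90 × 1.7370 = 156.327 ms.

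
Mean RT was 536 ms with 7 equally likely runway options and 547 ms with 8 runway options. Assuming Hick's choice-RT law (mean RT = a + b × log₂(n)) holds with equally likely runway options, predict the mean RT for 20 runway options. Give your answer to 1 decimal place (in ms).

622.5 ms

Solve the two-equation system in a and b:
  b = (547 − 536) / (log₂ 8 − log₂ 7) = 11 / (3 − 2.8074) = 57.100 ms/bit
  a = 536 − 57.100 × 2.8074 = 375.701 ms
Then RT(20) = 375.701 + 57.100 × log₂ 20 = 375.701 + 57.100 × 4.3219 ≈ 622.482 ms.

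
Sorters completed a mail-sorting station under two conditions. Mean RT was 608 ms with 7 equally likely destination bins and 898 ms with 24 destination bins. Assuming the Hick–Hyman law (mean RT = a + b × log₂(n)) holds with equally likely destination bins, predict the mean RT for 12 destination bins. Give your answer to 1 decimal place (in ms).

734.9 ms

Fit slope and intercept:
  b = (898 − 608) / (log₂ 24 − log₂ 7) = 290 / (4.5850 − 2.8074) = 163.141 ms/bit
  a = 608 − 163.141 × 2.8074 = 150.006 ms
Then RT(12) = 150.006 + 163.141 × log₂ 12 = 150.006 + 163.141 × 3.5850 ≈ 734.859 ms.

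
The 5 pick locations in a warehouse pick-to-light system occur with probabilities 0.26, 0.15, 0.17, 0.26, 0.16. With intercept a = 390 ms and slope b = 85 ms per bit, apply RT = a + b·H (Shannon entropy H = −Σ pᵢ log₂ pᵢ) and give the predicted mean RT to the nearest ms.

584 ms

H = 0.26·log₂(1/0.26) + 0.15·log₂(1/0.15) + 0.17·log₂(1/0.17) + 0.26·log₂(1/0.26) + 0.16·log₂(1/0.16) = 2.2787 bits.
RT = 390 + 85 × 2.2787 = 583.69 ms.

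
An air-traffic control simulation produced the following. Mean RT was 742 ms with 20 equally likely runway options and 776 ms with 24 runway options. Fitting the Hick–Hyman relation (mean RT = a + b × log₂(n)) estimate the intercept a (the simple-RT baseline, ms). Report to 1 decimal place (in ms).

The slope on a log₂ axis is (776 − 742) / (4.5850 − 4.3219) = 129.261 ms/bit.
Intercept: a = 742 − 129.261·log₂(20) = 183.345 ms.

183.3 ms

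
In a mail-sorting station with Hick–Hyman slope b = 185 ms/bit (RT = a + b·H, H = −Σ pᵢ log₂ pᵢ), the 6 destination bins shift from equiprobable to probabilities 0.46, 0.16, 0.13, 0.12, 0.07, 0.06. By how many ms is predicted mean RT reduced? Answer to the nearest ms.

The RT saving is b·ΔH. Equiprobable H₀ = log₂(6) = 2.5850 bits; with the given probabilities H = 2.2002 bits.
b·(H₀ − H) = 185 × (2.5850 − 2.2002) = 71.19 ms.

71 ms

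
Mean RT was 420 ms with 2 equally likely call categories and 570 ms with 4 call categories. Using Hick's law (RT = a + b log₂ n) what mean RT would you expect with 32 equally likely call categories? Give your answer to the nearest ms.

Solve the two-equation system in a and b:
  b = (570 − 420) / (log₂ 4 − log₂ 2) = 150 / (2 − 1) = 150 ms/bit
  a = 420 − 150 × 1 = 270 ms
Then RT(32) = 270 + 150 × log₂ 32 = 270 + 150 × 5 ≈ 1020.000 ms.

1020 ms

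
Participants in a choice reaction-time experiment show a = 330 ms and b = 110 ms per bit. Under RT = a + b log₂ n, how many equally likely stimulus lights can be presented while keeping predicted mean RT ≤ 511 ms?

Set 330 + 110·log₂ n ≤ 511 → log₂ n ≤ (511 − 330)/110 = 1.6455.
So n ≤ 2^1.6455 = 3.128; the largest integer n is 3.

3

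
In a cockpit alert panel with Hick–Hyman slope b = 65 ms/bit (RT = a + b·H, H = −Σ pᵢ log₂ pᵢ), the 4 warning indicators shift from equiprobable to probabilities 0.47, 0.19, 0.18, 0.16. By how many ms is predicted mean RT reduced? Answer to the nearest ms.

11 ms

The RT saving is b·ΔH. Equiprobable H₀ = log₂(4) = 2.0000 bits; with the given probabilities H = 1.8355 bits.
b·(H₀ − H) = 65 × (2.0000 − 1.8355) = 10.69 ms.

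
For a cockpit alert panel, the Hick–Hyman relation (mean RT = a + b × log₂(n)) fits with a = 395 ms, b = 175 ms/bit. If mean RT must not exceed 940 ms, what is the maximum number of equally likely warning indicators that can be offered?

Information budget: (940 − 395)/175 = 3.1143 bits, so n ≤ 2^3.1143 = 8.660 → at most 8.

8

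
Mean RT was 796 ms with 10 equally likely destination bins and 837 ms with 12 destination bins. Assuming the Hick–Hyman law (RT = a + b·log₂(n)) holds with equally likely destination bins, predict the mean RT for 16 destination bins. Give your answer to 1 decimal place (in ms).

Fit slope and intercept:
  b = (837 − 796) / (log₂ 12 − log₂ 10) = 41 / (3.5850 − 3.3219) = 155.873 ms/bit
  a = 796 − 155.873 × 3.3219 = 278.201 ms
Then RT(16) = 278.201 + 155.873 × log₂ 16 = 278.201 + 155.873 × 4 ≈ 901.693 ms.

901.7 ms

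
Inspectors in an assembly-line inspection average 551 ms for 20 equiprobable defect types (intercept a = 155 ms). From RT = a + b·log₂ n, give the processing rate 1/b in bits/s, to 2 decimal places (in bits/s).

b = (551 − 155)/log₂ 20 = 396/4.3219 = 91.626 ms per bit = 0.09163 s/bit; the reciprocal is 10.914 bits/s.

10.91 bits/s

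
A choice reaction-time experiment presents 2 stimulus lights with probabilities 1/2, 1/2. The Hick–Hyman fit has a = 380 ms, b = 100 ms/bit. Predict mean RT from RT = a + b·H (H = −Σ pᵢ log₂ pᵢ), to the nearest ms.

480 ms

Each term −pᵢ log₂ pᵢ: 0.5·1 + 0.5·1; summed, H = 1.000 bits.
Mean RT = a + bH = 380 + 100·1.000 = 480.00 ms.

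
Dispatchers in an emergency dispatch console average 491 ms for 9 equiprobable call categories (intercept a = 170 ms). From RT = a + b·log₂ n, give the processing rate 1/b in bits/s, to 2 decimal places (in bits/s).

b = (491 − 170)/log₂ 9 = 321/3.1699 = 101.264 ms per bit = 0.10126 s/bit; the reciprocal is 9.875 bits/s.

9.88 bits/s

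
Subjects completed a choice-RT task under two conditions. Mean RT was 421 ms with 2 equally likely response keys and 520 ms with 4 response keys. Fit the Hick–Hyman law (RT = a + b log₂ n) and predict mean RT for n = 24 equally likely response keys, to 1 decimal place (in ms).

775.9 ms

With log₂ n on the abscissa the relation is linear; from the two conditions:
  b = (520 − 421) / (log₂ 4 − log₂ 2) = 99 / (2 − 1) = 99.000 ms/bit
  a = 421 − 99.000 × 1 = 322.000 ms
Then RT(24) = 322.000 + 99.000 × log₂ 24 = 322.000 + 99.000 × 4.5850 ≈ 775.911 ms.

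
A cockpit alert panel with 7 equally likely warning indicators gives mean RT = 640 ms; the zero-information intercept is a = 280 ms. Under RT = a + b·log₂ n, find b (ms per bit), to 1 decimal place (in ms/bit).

128.2 ms/bit

b = (640 − 280) / log₂(7) = 360 / 2.8074 = 128.235 ms/bit.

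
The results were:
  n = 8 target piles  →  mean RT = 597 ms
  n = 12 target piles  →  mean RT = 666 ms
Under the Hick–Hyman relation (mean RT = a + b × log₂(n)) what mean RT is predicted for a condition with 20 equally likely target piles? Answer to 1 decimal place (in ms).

Fit slope and intercept:
  b = (666 − 597) / (log₂ 12 − log₂ 8) = 69 / (3.5850 − 3) = 117.956 ms/bit
  a = 597 − 117.956 × 3 = 243.131 ms
Then RT(20) = 243.131 + 117.956 × log₂ 20 = 243.131 + 117.956 × 4.3219 ≈ 752.930 ms.

752.9 ms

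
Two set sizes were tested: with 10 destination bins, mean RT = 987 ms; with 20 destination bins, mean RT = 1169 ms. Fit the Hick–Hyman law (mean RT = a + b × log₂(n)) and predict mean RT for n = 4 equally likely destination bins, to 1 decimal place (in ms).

With log₂ n on the abscissa the relation is linear; from the two conditions:
  b = (1169 − 987) / (log₂ 20 − log₂ 10) = 182 / (4.3219 − 3.3219) = 182.000 ms/bit
  a = 987 − 182.000 × 3.3219 = 382.409 ms
Then RT(4) = 382.409 + 182.000 × log₂ 4 = 382.409 + 182.000 × 2 ≈ 746.409 ms.

746.4 ms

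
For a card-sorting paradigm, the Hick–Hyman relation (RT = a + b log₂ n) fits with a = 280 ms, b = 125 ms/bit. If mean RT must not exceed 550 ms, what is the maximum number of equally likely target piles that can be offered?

4

Set 280 + 125·log₂ n ≤ 550 → log₂ n ≤ (550 − 280)/125 = 2.1600.
So n ≤ 2^2.1600 = 4.469; the largest integer n is 4.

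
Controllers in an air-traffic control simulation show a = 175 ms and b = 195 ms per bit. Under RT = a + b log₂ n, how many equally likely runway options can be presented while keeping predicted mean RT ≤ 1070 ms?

24

Information budget: (1070 − 175)/195 = 4.5897 bits, so n ≤ 2^4.5897 = 24.080 → at most 24.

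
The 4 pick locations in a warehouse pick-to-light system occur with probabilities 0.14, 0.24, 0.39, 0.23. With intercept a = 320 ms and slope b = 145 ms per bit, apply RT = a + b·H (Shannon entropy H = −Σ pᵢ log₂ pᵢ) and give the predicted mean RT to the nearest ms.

H = 0.14·log₂(1/0.14) + 0.24·log₂(1/0.24) + 0.39·log₂(1/0.39) + 0.23·log₂(1/0.23) = 1.9087 bits.
RT = 320 + 145 × 1.9087 = 596.76 ms.

597 ms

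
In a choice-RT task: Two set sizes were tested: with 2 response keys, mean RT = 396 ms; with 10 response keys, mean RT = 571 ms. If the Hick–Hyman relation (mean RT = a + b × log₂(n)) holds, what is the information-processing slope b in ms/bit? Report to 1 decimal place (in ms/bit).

75.4 ms/bit

b = (RT₂ − RT₁)/(log₂ n₂ − log₂ n₁) = (571 − 396)/(3.3219 − 1) = 75.368 ms/bit.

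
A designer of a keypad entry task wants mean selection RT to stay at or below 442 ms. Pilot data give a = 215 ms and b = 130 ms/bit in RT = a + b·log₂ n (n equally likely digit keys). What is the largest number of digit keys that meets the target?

130·log₂ n ≤ 442 − 215 = 227, giving log₂ n ≤ 1.7462 and n ≤ 3.355. The largest whole number is 3.

3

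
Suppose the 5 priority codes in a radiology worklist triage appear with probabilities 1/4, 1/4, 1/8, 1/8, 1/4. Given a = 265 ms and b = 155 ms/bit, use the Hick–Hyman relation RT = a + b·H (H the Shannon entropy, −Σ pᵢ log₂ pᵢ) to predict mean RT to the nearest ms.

614 ms

H = −Σ pᵢ log₂ pᵢ = 0.25·2 + 0.25·2 + 0.125·3 + 0.125·3 + 0.25·2 = 2.250 bits.
RT = 265 + 155 × 2.250 = 613.75 ms.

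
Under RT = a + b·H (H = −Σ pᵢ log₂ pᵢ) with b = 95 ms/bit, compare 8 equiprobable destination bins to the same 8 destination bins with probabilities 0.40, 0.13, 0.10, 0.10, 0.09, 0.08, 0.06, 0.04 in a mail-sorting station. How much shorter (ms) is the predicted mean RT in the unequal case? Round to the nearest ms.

Equiprobable entropy H₀ = log₂ 8 = 3.0000 bits.
Skewed entropy H = −Σ pᵢ log₂ pᵢ = 2.6093 bits.
ΔRT = b·(H₀ − H) = 95 × 0.3907 = 37.12 ms.

37 ms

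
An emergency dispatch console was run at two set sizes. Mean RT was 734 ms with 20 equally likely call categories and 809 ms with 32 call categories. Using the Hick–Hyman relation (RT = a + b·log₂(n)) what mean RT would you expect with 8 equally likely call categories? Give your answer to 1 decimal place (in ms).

587.8 ms

With log₂ n on the abscissa the relation is linear; from the two conditions:
  b = (809 − 734) / (log₂ 32 − log₂ 20) = 75 / (5 − 4.3219) = 110.608 ms/bit
  a = 734 − 110.608 × 4.3219 = 255.961 ms
Then RT(8) = 255.961 + 110.608 × log₂ 8 = 255.961 + 110.608 × 3 ≈ 587.785 ms.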